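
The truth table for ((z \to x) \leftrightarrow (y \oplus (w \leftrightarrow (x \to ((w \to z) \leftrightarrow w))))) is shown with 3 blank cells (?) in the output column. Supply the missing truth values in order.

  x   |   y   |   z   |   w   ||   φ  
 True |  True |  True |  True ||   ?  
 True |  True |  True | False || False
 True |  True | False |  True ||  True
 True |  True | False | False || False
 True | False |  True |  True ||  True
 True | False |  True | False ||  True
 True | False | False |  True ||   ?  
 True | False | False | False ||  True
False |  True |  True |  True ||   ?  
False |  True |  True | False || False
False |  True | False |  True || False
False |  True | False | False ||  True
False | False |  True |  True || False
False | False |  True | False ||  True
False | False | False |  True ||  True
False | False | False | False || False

False, False, True

Row x=True, y=True, z=True, w=True: (z \to x) = True, (y \oplus (w \leftrightarrow (x \to ((w \to z) \leftrightarrow w)))) = False, so the formula = False.
Row x=True, y=False, z=False, w=True: (z \to x) = True, (y \oplus (w \leftrightarrow (x \to ((w \to z) \leftrightarrow w)))) = False, so the formula = False.
Row x=False, y=True, z=True, w=True: (z \to x) = False, (y \oplus (w \leftrightarrow (x \to ((w \to z) \leftrightarrow w)))) = False, so the formula = True.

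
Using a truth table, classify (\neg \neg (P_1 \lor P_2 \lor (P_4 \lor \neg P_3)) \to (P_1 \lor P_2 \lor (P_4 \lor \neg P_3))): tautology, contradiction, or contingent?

tautology

P_1  P_2  P_3  P_4  |  \neg P_3  (P_4 \lor \neg P_3)  φ
 T    T    T    T   |     F               T           T
 T    T    T    F   |     F               F           T
 T    T    F    T   |     T               T           T
 T    T    F    F   |     T               T           T
 T    F    T    T   |     F               T           T
 T    F    T    F   |     F               F           T
 T    F    F    T   |     T               T           T
 T    F    F    F   |     T               T           T
 F    T    T    T   |     F               T           T
 F    T    T    F   |     F               F           T
 F    T    F    T   |     T               T           T
 F    T    F    F   |     T               T           T
 F    F    T    T   |     F               T           T
 F    F    T    F   |     F               F           T
 F    F    F    T   |     T               T           T
 F    F    F    F   |     T               T           T
Every row is T, so the formula is a tautology.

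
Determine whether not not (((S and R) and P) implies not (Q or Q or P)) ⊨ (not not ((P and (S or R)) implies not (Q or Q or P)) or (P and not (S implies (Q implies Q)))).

P  Q  R  S  |  φ  ψ
T  T  T  T  |  F  F
T  T  T  F  |  T  F
T  T  F  T  |  T  F
T  T  F  F  |  T  T
T  F  T  T  |  F  F
T  F  T  F  |  T  F
T  F  F  T  |  T  F
T  F  F  F  |  T  T
F  T  T  T  |  T  T
F  T  T  F  |  T  T
F  T  F  T  |  T  T
F  T  F  F  |  T  T
F  F  T  T  |  T  T
F  F  T  F  |  T  T
F  F  F  T  |  T  T
F  F  F  F  |  T  T
At P=T, Q=T, R=T, S=F we have φ true but ψ false, so φ does not entail ψ.

no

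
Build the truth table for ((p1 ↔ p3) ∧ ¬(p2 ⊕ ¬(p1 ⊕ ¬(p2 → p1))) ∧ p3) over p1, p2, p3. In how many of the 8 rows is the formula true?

1

p1 | p2 | p3 | φ
-- | -- | -- | -
F  | F  | F  | F
F  | F  | T  | F
F  | T  | F  | F
F  | T  | T  | F
T  | F  | F  | F
T  | F  | T  | T
T  | T  | F  | F
T  | T  | T  | F
The formula is true on 1 of the 8 rows.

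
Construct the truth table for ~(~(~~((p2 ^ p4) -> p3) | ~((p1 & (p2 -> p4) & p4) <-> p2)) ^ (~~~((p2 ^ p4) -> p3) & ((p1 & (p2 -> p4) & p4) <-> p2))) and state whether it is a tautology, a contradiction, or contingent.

p1  p2  p3  p4  |  (p2 ^ p4)  ((p2 ^ p4) -> p3)  ~((p2 ^ p4) -> p3)  ~~((p2 ^ p4) -> p3)  (p2 -> p4)  (p1 & (p2 -> p4) & p4)  ~~~((p2 ^ p4) -> p3)  φ
1   1   1   1   |      0              1                  0                    1               1                 1                      0            1
1   1   1   0   |      1              1                  0                    1               0                 0                      0            1
1   1   0   1   |      0              1                  0                    1               1                 1                      0            1
1   1   0   0   |      1              0                  1                    0               0                 0                      1            1
1   0   1   1   |      1              1                  0                    1               1                 1                      0            1
1   0   1   0   |      0              1                  0                    1               1                 0                      0            1
1   0   0   1   |      1              0                  1                    0               1                 1                      1            1
1   0   0   0   |      0              1                  0                    1               1                 0                      0            1
0   1   1   1   |      0              1                  0                    1               1                 0                      0            1
0   1   1   0   |      1              1                  0                    1               0                 0                      0            1
0   1   0   1   |      0              1                  0                    1               1                 0                      0            1
0   1   0   0   |      1              0                  1                    0               0                 0                      1            1
0   0   1   1   |      1              1                  0                    1               1                 0                      0            1
0   0   1   0   |      0              1                  0                    1               1                 0                      0            1
0   0   0   1   |      1              0                  1                    0               1                 0                      1            1
0   0   0   0   |      0              1                  0                    1               1                 0                      0            1
Every row is 1, so the formula is a tautology.

tautology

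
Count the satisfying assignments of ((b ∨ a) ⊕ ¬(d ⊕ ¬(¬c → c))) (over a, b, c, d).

8

a  b  c  d  |  (b ∨ a)  ¬c  (¬c → c)  ¬(¬c → c)  (d ⊕ ¬(¬c → c))  ¬(d ⊕ ¬(¬c → c))  ((b ∨ a) ⊕ ¬(d ⊕ ¬(¬c → c)))
F  F  F  F  |     F     T      F          T             T                F                       F              
F  F  F  T  |     F     T      F          T             F                T                       T              
F  F  T  F  |     F     F      T          F             F                T                       T              
F  F  T  T  |     F     F      T          F             T                F                       F              
F  T  F  F  |     T     T      F          T             T                F                       T              
F  T  F  T  |     T     T      F          T             F                T                       F              
F  T  T  F  |     T     F      T          F             F                T                       F              
F  T  T  T  |     T     F      T          F             T                F                       T              
T  F  F  F  |     T     T      F          T             T                F                       T              
T  F  F  T  |     T     T      F          T             F                T                       F              
T  F  T  F  |     T     F      T          F             F                T                       F              
T  F  T  T  |     T     F      T          F             T                F                       T              
T  T  F  F  |     T     T      F          T             T                F                       T              
T  T  F  T  |     T     T      F          T             F                T                       F              
T  T  T  F  |     T     F      T          F             F                T                       F              
T  T  T  T  |     T     F      T          F             T                F                       T              
The formula is true on 8 of the 16 rows.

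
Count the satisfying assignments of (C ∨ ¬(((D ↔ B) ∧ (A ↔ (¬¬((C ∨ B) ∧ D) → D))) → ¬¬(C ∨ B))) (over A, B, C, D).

A  B  C  D  |  (D ↔ B)  (C ∨ B)  ((C ∨ B) ∧ D)  ¬((C ∨ B) ∧ D)  ¬¬((C ∨ B) ∧ D)  (¬¬((C ∨ B) ∧ D) → D)  (A ↔ (¬¬((C ∨ B) ∧ D) → D))  ¬(C ∨ B)  ¬¬(C ∨ B)  φ
1  1  1  1  |     1        1           1              0                1                   1                         1                  0          1      1
1  1  1  0  |     0        1           0              1                0                   1                         1                  0          1      1
1  1  0  1  |     1        1           1              0                1                   1                         1                  0          1      0
1  1  0  0  |     0        1           0              1                0                   1                         1                  0          1      0
1  0  1  1  |     0        1           1              0                1                   1                         1                  0          1      1
1  0  1  0  |     1        1           0              1                0                   1                         1                  0          1      1
1  0  0  1  |     0        0           0              1                0                   1                         1                  1          0      0
1  0  0  0  |     1        0           0              1                0                   1                         1                  1          0      1
0  1  1  1  |     1        1           1              0                1                   1                         0                  0          1      1
0  1  1  0  |     0        1           0              1                0                   1                         0                  0          1      1
0  1  0  1  |     1        1           1              0                1                   1                         0                  0          1      0
0  1  0  0  |     0        1           0              1                0                   1                         0                  0          1      0
0  0  1  1  |     0        1           1              0                1                   1                         0                  0          1      1
0  0  1  0  |     1        1           0              1                0                   1                         0                  0          1      1
0  0  0  1  |     0        0           0              1                0                   1                         0                  1          0      0
0  0  0  0  |     1        0           0              1                0                   1                         0                  1          0      0
The formula is true on 9 of the 16 rows.

9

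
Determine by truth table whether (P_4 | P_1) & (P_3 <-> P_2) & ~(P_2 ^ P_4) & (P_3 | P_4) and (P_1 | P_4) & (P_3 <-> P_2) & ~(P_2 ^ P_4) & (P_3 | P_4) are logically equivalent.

P_1 | P_2 | P_3 | P_4 || φ | ψ
 0  |  0  |  0  |  0  || 0 | 0
 0  |  0  |  0  |  1  || 0 | 0
 0  |  0  |  1  |  0  || 0 | 0
 0  |  0  |  1  |  1  || 0 | 0
 0  |  1  |  0  |  0  || 0 | 0
 0  |  1  |  0  |  1  || 0 | 0
 0  |  1  |  1  |  0  || 0 | 0
 0  |  1  |  1  |  1  || 1 | 1
 1  |  0  |  0  |  0  || 0 | 0
 1  |  0  |  0  |  1  || 0 | 0
 1  |  0  |  1  |  0  || 0 | 0
 1  |  0  |  1  |  1  || 0 | 0
 1  |  1  |  0  |  0  || 0 | 0
 1  |  1  |  0  |  1  || 0 | 0
 1  |  1  |  1  |  0  || 0 | 0
 1  |  1  |  1  |  1  || 1 | 1
The columns for φ and ψ agree on every row, so they are logically equivalent.

equivalent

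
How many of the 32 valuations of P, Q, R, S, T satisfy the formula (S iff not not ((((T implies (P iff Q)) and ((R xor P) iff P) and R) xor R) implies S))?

P | Q | R | S | T || φ
T | T | T | T | T || T
T | T | T | T | F || T
T | T | T | F | T || T
T | T | T | F | F || T
T | T | F | T | T || T
T | T | F | T | F || T
T | T | F | F | T || F
T | T | F | F | F || F
T | F | T | T | T || T
T | F | T | T | F || T
T | F | T | F | T || T
T | F | T | F | F || T
T | F | F | T | T || T
T | F | F | T | F || T
T | F | F | F | T || F
T | F | F | F | F || F
F | T | T | T | T || T
F | T | T | T | F || T
F | T | T | F | T || T
F | T | T | F | F || T
F | T | F | T | T || T
F | T | F | T | F || T
F | T | F | F | T || F
F | T | F | F | F || F
F | F | T | T | T || T
F | F | T | T | F || T
F | F | T | F | T || T
F | F | T | F | F || T
F | F | F | T | T || T
F | F | F | T | F || T
F | F | F | F | T || F
F | F | F | F | F || F
The formula is true on 24 of the 32 rows.

24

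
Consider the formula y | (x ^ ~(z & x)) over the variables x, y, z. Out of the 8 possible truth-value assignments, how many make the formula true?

x  y  z     (y | (x ^ ~(z & x)))
F  F  F              T          
F  F  T              T          
F  T  F              T          
F  T  T              T          
T  F  F              F          
T  F  T              T          
T  T  F              T          
T  T  T              T          
The formula is true on 7 of the 8 rows.

7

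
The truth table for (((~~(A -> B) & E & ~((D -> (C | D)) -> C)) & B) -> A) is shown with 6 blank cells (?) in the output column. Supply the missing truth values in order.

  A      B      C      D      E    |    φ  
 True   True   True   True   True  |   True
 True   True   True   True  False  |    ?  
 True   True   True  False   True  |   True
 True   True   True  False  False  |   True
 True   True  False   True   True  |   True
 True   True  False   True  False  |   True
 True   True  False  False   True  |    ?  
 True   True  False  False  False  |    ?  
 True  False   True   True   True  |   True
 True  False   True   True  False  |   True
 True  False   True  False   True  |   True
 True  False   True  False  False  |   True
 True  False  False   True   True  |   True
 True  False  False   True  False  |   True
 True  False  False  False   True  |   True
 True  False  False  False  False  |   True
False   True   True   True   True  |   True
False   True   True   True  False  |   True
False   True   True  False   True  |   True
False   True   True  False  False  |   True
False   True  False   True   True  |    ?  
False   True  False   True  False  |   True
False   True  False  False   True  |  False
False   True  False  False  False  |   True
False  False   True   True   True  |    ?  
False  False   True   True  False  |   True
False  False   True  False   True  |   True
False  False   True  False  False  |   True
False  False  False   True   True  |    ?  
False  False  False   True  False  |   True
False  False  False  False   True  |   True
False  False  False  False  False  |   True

True, True, True, False, True, True

Row A=True, B=True, C=True, D=True, E=False: ((~~(A -> B) & E & ~((D -> (C | D)) -> C)) & B) = False, so the formula = True.
Row A=True, B=True, C=False, D=False, E=True: ((~~(A -> B) & E & ~((D -> (C | D)) -> C)) & B) = True, so the formula = True.
Row A=True, B=True, C=False, D=False, E=False: ((~~(A -> B) & E & ~((D -> (C | D)) -> C)) & B) = False, so the formula = True.
Row A=False, B=True, C=False, D=True, E=True: ((~~(A -> B) & E & ~((D -> (C | D)) -> C)) & B) = True, so the formula = False.
Row A=False, B=False, C=True, D=True, E=True: ((~~(A -> B) & E & ~((D -> (C | D)) -> C)) & B) = False, so the formula = True.
Row A=False, B=False, C=False, D=True, E=True: ((~~(A -> B) & E & ~((D -> (C | D)) -> C)) & B) = False, so the formula = True.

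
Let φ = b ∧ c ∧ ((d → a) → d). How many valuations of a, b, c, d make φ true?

  a   |   b   |   c   |   d   | (b ∧ c) | (d → a) | ((d → a) → d) | ((b ∧ c) ∧ ((d → a) → d))
----- | ----- | ----- | ----- | ------- | ------- | ------------- | -------------------------
False | False | False | False |  False  |   True  |     False     |           False          
False | False | False |  True |  False  |  False  |      True     |           False          
False | False |  True | False |  False  |   True  |     False     |           False          
False | False |  True |  True |  False  |  False  |      True     |           False          
False |  True | False | False |  False  |   True  |     False     |           False          
False |  True | False |  True |  False  |  False  |      True     |           False          
False |  True |  True | False |   True  |   True  |     False     |           False          
False |  True |  True |  True |   True  |  False  |      True     |            True          
 True | False | False | False |  False  |   True  |     False     |           False          
 True | False | False |  True |  False  |   True  |      True     |           False          
 True | False |  True | False |  False  |   True  |     False     |           False          
 True | False |  True |  True |  False  |   True  |      True     |           False          
 True |  True | False | False |  False  |   True  |     False     |           False          
 True |  True | False |  True |  False  |   True  |      True     |           False          
 True |  True |  True | False |   True  |   True  |     False     |           False          
 True |  True |  True |  True |   True  |   True  |      True     |            True          
The formula is true on 2 of the 16 rows.

2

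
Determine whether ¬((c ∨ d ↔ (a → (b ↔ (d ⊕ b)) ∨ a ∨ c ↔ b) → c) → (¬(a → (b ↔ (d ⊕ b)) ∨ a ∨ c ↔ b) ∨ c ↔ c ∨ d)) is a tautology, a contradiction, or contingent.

contradiction

a  b  c  d  |  (c ∨ d)  (d ⊕ b)  (b ↔ (d ⊕ b))  (a ∨ c)  ((b ↔ (d ⊕ b)) ∨ (a ∨ c))  φ
1  1  1  1  |     1        0           0           1                 1              0
1  1  1  0  |     1        1           1           1                 1              0
1  1  0  1  |     1        0           0           1                 1              0
1  1  0  0  |     0        1           1           1                 1              0
1  0  1  1  |     1        1           0           1                 1              0
1  0  1  0  |     1        0           1           1                 1              0
1  0  0  1  |     1        1           0           1                 1              0
1  0  0  0  |     0        0           1           1                 1              0
0  1  1  1  |     1        0           0           1                 1              0
0  1  1  0  |     1        1           1           1                 1              0
0  1  0  1  |     1        0           0           0                 0              0
0  1  0  0  |     0        1           1           0                 1              0
0  0  1  1  |     1        1           0           1                 1              0
0  0  1  0  |     1        0           1           1                 1              0
0  0  0  1  |     1        1           0           0                 0              0
0  0  0  0  |     0        0           1           0                 1              0
Every row is 0, so the formula is a contradiction.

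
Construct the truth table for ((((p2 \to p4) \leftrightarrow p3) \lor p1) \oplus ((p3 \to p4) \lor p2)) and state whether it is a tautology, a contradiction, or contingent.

contingent

  p1  |   p2  |   p3  |   p4  |   φ  
----- | ----- | ----- | ----- | -----
 True |  True |  True |  True | False
 True |  True |  True | False | False
 True |  True | False |  True | False
 True |  True | False | False | False
 True | False |  True |  True | False
 True | False |  True | False |  True
 True | False | False |  True | False
 True | False | False | False | False
False |  True |  True |  True | False
False |  True |  True | False |  True
False |  True | False |  True |  True
False |  True | False | False | False
False | False |  True |  True | False
False | False |  True | False |  True
False | False | False |  True |  True
False | False | False | False |  True
6 of 16 rows are True, so the formula is contingent.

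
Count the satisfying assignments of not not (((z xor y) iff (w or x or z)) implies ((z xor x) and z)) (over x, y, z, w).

  x   |   y   |   z   |   w   ||   φ  
 True |  True |  True |  True ||  True
 True |  True |  True | False ||  True
 True |  True | False |  True || False
 True |  True | False | False || False
 True | False |  True |  True || False
 True | False |  True | False || False
 True | False | False |  True ||  True
 True | False | False | False ||  True
False |  True |  True |  True ||  True
False |  True |  True | False ||  True
False |  True | False |  True || False
False |  True | False | False ||  True
False | False |  True |  True ||  True
False | False |  True | False ||  True
False | False | False |  True ||  True
False | False | False | False || False
The formula is true on 10 of the 16 rows.

10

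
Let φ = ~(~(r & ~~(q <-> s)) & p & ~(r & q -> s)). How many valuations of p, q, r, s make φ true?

p | q | r | s || (q <-> s) | ~(q <-> s) | ~~(q <-> s) | (r & ~~(q <-> s)) | ~(r & ~~(q <-> s)) | (r & q) | ((r & q) -> s) | ~((r & q) -> s) | φ
F | F | F | F ||     T     |     F      |      T      |         F         |         T          |    F    |       T        |        F        | T
F | F | F | T ||     F     |     T      |      F      |         F         |         T          |    F    |       T        |        F        | T
F | F | T | F ||     T     |     F      |      T      |         T         |         F          |    F    |       T        |        F        | T
F | F | T | T ||     F     |     T      |      F      |         F         |         T          |    F    |       T        |        F        | T
F | T | F | F ||     F     |     T      |      F      |         F         |         T          |    F    |       T        |        F        | T
F | T | F | T ||     T     |     F      |      T      |         F         |         T          |    F    |       T        |        F        | T
F | T | T | F ||     F     |     T      |      F      |         F         |         T          |    T    |       F        |        T        | T
F | T | T | T ||     T     |     F      |      T      |         T         |         F          |    T    |       T        |        F        | T
T | F | F | F ||     T     |     F      |      T      |         F         |         T          |    F    |       T        |        F        | T
T | F | F | T ||     F     |     T      |      F      |         F         |         T          |    F    |       T        |        F        | T
T | F | T | F ||     T     |     F      |      T      |         T         |         F          |    F    |       T        |        F        | T
T | F | T | T ||     F     |     T      |      F      |         F         |         T          |    F    |       T        |        F        | T
T | T | F | F ||     F     |     T      |      F      |         F         |         T          |    F    |       T        |        F        | T
T | T | F | T ||     T     |     F      |      T      |         F         |         T          |    F    |       T        |        F        | T
T | T | T | F ||     F     |     T      |      F      |         F         |         T          |    T    |       F        |        T        | F
T | T | T | T ||     T     |     F      |      T      |         T         |         F          |    T    |       T        |        F        | T
The formula is true on 15 of the 16 rows.

15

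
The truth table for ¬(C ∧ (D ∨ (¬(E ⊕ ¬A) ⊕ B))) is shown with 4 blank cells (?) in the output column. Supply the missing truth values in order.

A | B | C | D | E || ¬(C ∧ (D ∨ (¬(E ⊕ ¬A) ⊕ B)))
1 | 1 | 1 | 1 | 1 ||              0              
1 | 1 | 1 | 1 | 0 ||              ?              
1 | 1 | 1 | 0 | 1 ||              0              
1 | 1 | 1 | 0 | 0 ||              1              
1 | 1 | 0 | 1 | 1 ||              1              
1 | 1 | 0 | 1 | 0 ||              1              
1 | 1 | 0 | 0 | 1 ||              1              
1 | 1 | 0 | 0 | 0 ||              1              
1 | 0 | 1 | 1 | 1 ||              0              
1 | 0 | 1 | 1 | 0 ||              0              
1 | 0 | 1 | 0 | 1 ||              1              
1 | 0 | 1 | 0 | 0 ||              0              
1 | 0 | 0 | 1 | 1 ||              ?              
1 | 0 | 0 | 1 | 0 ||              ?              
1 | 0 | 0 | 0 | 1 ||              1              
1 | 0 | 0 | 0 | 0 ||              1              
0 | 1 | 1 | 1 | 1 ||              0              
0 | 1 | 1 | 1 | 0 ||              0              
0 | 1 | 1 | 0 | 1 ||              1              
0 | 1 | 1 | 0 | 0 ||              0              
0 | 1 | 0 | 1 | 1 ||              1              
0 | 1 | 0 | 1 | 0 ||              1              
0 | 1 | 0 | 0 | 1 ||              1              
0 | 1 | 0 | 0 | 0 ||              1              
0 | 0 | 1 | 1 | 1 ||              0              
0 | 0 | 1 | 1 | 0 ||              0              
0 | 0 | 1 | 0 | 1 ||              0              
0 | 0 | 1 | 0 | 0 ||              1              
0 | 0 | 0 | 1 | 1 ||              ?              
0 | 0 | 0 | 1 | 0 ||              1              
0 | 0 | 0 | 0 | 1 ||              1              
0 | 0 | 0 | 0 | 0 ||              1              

Row A=1, B=1, C=1, D=1, E=0: (D ∨ (¬(E ⊕ ¬A) ⊕ B)) = 1, (C ∧ (D ∨ (¬(E ⊕ ¬A) ⊕ B))) = 1, so ¬(C ∧ (D ∨ (¬(E ⊕ ¬A) ⊕ B))) = 0.
Row A=1, B=0, C=0, D=1, E=1: (D ∨ (¬(E ⊕ ¬A) ⊕ B)) = 1, (C ∧ (D ∨ (¬(E ⊕ ¬A) ⊕ B))) = 0, so ¬(C ∧ (D ∨ (¬(E ⊕ ¬A) ⊕ B))) = 1.
Row A=1, B=0, C=0, D=1, E=0: (D ∨ (¬(E ⊕ ¬A) ⊕ B)) = 1, (C ∧ (D ∨ (¬(E ⊕ ¬A) ⊕ B))) = 0, so ¬(C ∧ (D ∨ (¬(E ⊕ ¬A) ⊕ B))) = 1.
Row A=0, B=0, C=0, D=1, E=1: (D ∨ (¬(E ⊕ ¬A) ⊕ B)) = 1, (C ∧ (D ∨ (¬(E ⊕ ¬A) ⊕ B))) = 0, so ¬(C ∧ (D ∨ (¬(E ⊕ ¬A) ⊕ B))) = 1.

0, 1, 1, 1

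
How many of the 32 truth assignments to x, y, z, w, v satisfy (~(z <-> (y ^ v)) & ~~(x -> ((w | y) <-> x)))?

x  y  z  w  v  |  φ
T  T  T  T  T  |  T
T  T  T  T  F  |  F
T  T  T  F  T  |  T
T  T  T  F  F  |  F
T  T  F  T  T  |  F
T  T  F  T  F  |  T
T  T  F  F  T  |  F
T  T  F  F  F  |  T
T  F  T  T  T  |  F
T  F  T  T  F  |  T
T  F  T  F  T  |  F
T  F  T  F  F  |  F
T  F  F  T  T  |  T
T  F  F  T  F  |  F
T  F  F  F  T  |  F
T  F  F  F  F  |  F
F  T  T  T  T  |  T
F  T  T  T  F  |  F
F  T  T  F  T  |  T
F  T  T  F  F  |  F
F  T  F  T  T  |  F
F  T  F  T  F  |  T
F  T  F  F  T  |  F
F  T  F  F  F  |  T
F  F  T  T  T  |  F
F  F  T  T  F  |  T
F  F  T  F  T  |  F
F  F  T  F  F  |  T
F  F  F  T  T  |  T
F  F  F  T  F  |  F
F  F  F  F  T  |  T
F  F  F  F  F  |  F
The formula is true on 14 of the 32 rows.

14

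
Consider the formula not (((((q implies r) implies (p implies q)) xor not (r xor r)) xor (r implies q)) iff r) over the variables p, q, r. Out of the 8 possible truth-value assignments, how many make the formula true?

p | q | r || (q implies r) | (p implies q) | (r xor r) | not (r xor r) | (r implies q) | φ
T | T | T ||       T       |       T       |     F     |       T       |       T       | F
T | T | F ||       F       |       T       |     F     |       T       |       T       | T
T | F | T ||       T       |       F       |     F     |       T       |       F       | F
T | F | F ||       T       |       F       |     F     |       T       |       T       | F
F | T | T ||       T       |       T       |     F     |       T       |       T       | F
F | T | F ||       F       |       T       |     F     |       T       |       T       | T
F | F | T ||       T       |       T       |     F     |       T       |       F       | T
F | F | F ||       T       |       T       |     F     |       T       |       T       | T
The formula is true on 4 of the 8 rows.

4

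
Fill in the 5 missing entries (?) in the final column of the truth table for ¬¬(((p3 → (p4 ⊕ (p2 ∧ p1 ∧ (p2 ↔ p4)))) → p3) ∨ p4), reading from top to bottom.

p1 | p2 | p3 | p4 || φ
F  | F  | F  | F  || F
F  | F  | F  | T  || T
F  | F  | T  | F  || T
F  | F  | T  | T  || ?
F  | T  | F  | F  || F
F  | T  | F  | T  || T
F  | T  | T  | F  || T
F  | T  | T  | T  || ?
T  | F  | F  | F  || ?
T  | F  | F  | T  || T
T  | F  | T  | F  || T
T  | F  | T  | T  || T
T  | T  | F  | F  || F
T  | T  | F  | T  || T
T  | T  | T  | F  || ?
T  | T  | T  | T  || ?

T, T, F, T, T

Row p1=F, p2=F, p3=T, p4=T: (((p3 → (p4 ⊕ (p2 ∧ p1 ∧ (p2 ↔ p4)))) → p3) ∨ p4) = T, ¬(((p3 → (p4 ⊕ (p2 ∧ p1 ∧ (p2 ↔ p4)))) → p3) ∨ p4) = F, so the formula = T.
Row p1=F, p2=T, p3=T, p4=T: (((p3 → (p4 ⊕ (p2 ∧ p1 ∧ (p2 ↔ p4)))) → p3) ∨ p4) = T, ¬(((p3 → (p4 ⊕ (p2 ∧ p1 ∧ (p2 ↔ p4)))) → p3) ∨ p4) = F, so the formula = T.
Row p1=T, p2=F, p3=F, p4=F: (((p3 → (p4 ⊕ (p2 ∧ p1 ∧ (p2 ↔ p4)))) → p3) ∨ p4) = F, ¬(((p3 → (p4 ⊕ (p2 ∧ p1 ∧ (p2 ↔ p4)))) → p3) ∨ p4) = T, so the formula = F.
Row p1=T, p2=T, p3=T, p4=F: (((p3 → (p4 ⊕ (p2 ∧ p1 ∧ (p2 ↔ p4)))) → p3) ∨ p4) = T, ¬(((p3 → (p4 ⊕ (p2 ∧ p1 ∧ (p2 ↔ p4)))) → p3) ∨ p4) = F, so the formula = T.
Row p1=T, p2=T, p3=T, p4=T: (((p3 → (p4 ⊕ (p2 ∧ p1 ∧ (p2 ↔ p4)))) → p3) ∨ p4) = T, ¬(((p3 → (p4 ⊕ (p2 ∧ p1 ∧ (p2 ↔ p4)))) → p3) ∨ p4) = F, so the formula = T.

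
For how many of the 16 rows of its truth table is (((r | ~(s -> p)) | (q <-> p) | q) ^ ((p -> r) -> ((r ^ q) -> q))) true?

6

p | q | r | s | φ
- | - | - | - | -
F | F | F | F | F
F | F | F | T | F
F | F | T | F | T
F | F | T | T | T
F | T | F | F | F
F | T | F | T | F
F | T | T | F | F
F | T | T | T | F
T | F | F | F | T
T | F | F | T | T
T | F | T | F | T
T | F | T | T | T
T | T | F | F | F
T | T | F | T | F
T | T | T | F | F
T | T | T | T | F
The formula is true on 6 of the 16 rows.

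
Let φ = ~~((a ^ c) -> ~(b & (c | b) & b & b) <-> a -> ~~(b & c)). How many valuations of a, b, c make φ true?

5

a | b | c | φ
- | - | - | -
F | F | F | T
F | F | T | T
F | T | F | T
F | T | T | F
T | F | F | F
T | F | T | F
T | T | F | T
T | T | T | T
The formula is true on 5 of the 8 rows.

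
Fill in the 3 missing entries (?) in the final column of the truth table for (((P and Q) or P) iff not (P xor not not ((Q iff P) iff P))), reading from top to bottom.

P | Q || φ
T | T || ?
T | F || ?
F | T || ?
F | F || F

Row P=T, Q=T: ((P and Q) or P) = T, not (P xor not not ((Q iff P) iff P)) = T, so the formula = T.
Row P=T, Q=F: ((P and Q) or P) = T, not (P xor not not ((Q iff P) iff P)) = F, so the formula = F.
Row P=F, Q=T: ((P and Q) or P) = F, not (P xor not not ((Q iff P) iff P)) = F, so the formula = T.

T, F, T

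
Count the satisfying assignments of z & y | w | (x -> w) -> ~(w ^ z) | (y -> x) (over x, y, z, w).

  x      y      z      w       (z & y)  (x -> w)  ((z & y) | w | (x -> w))  (w ^ z)  ~(w ^ z)  (y -> x)  (~(w ^ z) | (y -> x))    φ  
 True   True   True   True       True     True              True             False     True      True             True           True
 True   True   True  False       True    False              True              True    False      True             True           True
 True   True  False   True      False     True              True              True    False      True             True           True
 True   True  False  False      False    False             False             False     True      True             True           True
 True  False   True   True      False     True              True             False     True      True             True           True
 True  False   True  False      False    False             False              True    False      True             True           True
 True  False  False   True      False     True              True              True    False      True             True           True
 True  False  False  False      False    False             False             False     True      True             True           True
False   True   True   True       True     True              True             False     True     False             True           True
False   True   True  False       True     True              True              True    False     False            False          False
False   True  False   True      False     True              True              True    False     False            False          False
False   True  False  False      False     True              True             False     True     False             True           True
False  False   True   True      False     True              True             False     True      True             True           True
False  False   True  False      False     True              True              True    False      True             True           True
False  False  False   True      False     True              True              True    False      True             True           True
False  False  False  False      False     True              True             False     True      True             True           True
The formula is true on 14 of the 16 rows.

14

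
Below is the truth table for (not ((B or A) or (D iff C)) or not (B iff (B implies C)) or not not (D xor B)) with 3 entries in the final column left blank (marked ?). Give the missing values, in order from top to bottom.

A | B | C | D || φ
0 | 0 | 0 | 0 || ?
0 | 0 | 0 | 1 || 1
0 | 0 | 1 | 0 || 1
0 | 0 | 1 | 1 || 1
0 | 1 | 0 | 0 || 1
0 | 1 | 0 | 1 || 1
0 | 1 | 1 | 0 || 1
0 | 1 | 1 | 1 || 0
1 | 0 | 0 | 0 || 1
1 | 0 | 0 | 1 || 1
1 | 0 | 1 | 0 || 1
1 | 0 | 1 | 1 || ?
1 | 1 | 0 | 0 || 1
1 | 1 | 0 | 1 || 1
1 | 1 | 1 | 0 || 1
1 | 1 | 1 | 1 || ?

1, 1, 0

Row A=0, B=0, C=0, D=0: not ((B or A) or (D iff C)) = 0, not (B iff (B implies C)) = 1, not not (D xor B) = 0, so the formula = 1.
Row A=1, B=0, C=1, D=1: not ((B or A) or (D iff C)) = 0, not (B iff (B implies C)) = 1, not not (D xor B) = 1, so the formula = 1.
Row A=1, B=1, C=1, D=1: not ((B or A) or (D iff C)) = 0, not (B iff (B implies C)) = 0, not not (D xor B) = 0, so the formula = 0.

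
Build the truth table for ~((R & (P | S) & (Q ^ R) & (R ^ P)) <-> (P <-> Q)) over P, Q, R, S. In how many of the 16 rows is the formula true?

P  Q  R  S     (P | S)  (Q ^ R)  (R ^ P)  (P <-> Q)  φ
T  T  T  T        T        F        F         T      T
T  T  T  F        T        F        F         T      T
T  T  F  T        T        T        T         T      T
T  T  F  F        T        T        T         T      T
T  F  T  T        T        T        F         F      F
T  F  T  F        T        T        F         F      F
T  F  F  T        T        F        T         F      F
T  F  F  F        T        F        T         F      F
F  T  T  T        T        F        T         F      F
F  T  T  F        F        F        T         F      F
F  T  F  T        T        T        F         F      F
F  T  F  F        F        T        F         F      F
F  F  T  T        T        T        T         T      F
F  F  T  F        F        T        T         T      T
F  F  F  T        T        F        F         T      T
F  F  F  F        F        F        F         T      T
The formula is true on 7 of the 16 rows.

7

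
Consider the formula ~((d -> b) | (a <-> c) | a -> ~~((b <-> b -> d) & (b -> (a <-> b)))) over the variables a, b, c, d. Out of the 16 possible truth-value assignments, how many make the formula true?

a  b  c  d     (d -> b)  (a <-> c)  ((d -> b) | (a <-> c) | a)  (b -> d)  (b <-> (b -> d))  (a <-> b)  (b -> (a <-> b))  φ
0  0  0  0        1          1                  1                  1             0              1             1          1
0  0  0  1        0          1                  1                  1             0              1             1          1
0  0  1  0        1          0                  1                  1             0              1             1          1
0  0  1  1        0          0                  0                  1             0              1             1          0
0  1  0  0        1          1                  1                  0             0              0             0          1
0  1  0  1        1          1                  1                  1             1              0             0          1
0  1  1  0        1          0                  1                  0             0              0             0          1
0  1  1  1        1          0                  1                  1             1              0             0          1
1  0  0  0        1          0                  1                  1             0              0             1          1
1  0  0  1        0          0                  1                  1             0              0             1          1
1  0  1  0        1          1                  1                  1             0              0             1          1
1  0  1  1        0          1                  1                  1             0              0             1          1
1  1  0  0        1          0                  1                  0             0              1             1          1
1  1  0  1        1          0                  1                  1             1              1             1          0
1  1  1  0        1          1                  1                  0             0              1             1          1
1  1  1  1        1          1                  1                  1             1              1             1          0
The formula is true on 13 of the 16 rows.

13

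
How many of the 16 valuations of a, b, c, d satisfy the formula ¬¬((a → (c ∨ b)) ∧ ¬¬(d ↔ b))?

a | b | c | d || (c ∨ b) | (a → (c ∨ b)) | (d ↔ b) | ¬(d ↔ b) | ¬¬(d ↔ b) | ((a → (c ∨ b)) ∧ ¬¬(d ↔ b)) | ¬((a → (c ∨ b)) ∧ ¬¬(d ↔ b)) | ¬¬((a → (c ∨ b)) ∧ ¬¬(d ↔ b))
F | F | F | F ||    F    |       T       |    T    |    F     |     T     |              T              |              F               |               T              
F | F | F | T ||    F    |       T       |    F    |    T     |     F     |              F              |              T               |               F              
F | F | T | F ||    T    |       T       |    T    |    F     |     T     |              T              |              F               |               T              
F | F | T | T ||    T    |       T       |    F    |    T     |     F     |              F              |              T               |               F              
F | T | F | F ||    T    |       T       |    F    |    T     |     F     |              F              |              T               |               F              
F | T | F | T ||    T    |       T       |    T    |    F     |     T     |              T              |              F               |               T              
F | T | T | F ||    T    |       T       |    F    |    T     |     F     |              F              |              T               |               F              
F | T | T | T ||    T    |       T       |    T    |    F     |     T     |              T              |              F               |               T              
T | F | F | F ||    F    |       F       |    T    |    F     |     T     |              F              |              T               |               F              
T | F | F | T ||    F    |       F       |    F    |    T     |     F     |              F              |              T               |               F              
T | F | T | F ||    T    |       T       |    T    |    F     |     T     |              T              |              F               |               T              
T | F | T | T ||    T    |       T       |    F    |    T     |     F     |              F              |              T               |               F              
T | T | F | F ||    T    |       T       |    F    |    T     |     F     |              F              |              T               |               F              
T | T | F | T ||    T    |       T       |    T    |    F     |     T     |              T              |              F               |               T              
T | T | T | F ||    T    |       T       |    F    |    T     |     F     |              F              |              T               |               F              
T | T | T | T ||    T    |       T       |    T    |    F     |     T     |              T              |              F               |               T              
The formula is true on 7 of the 16 rows.

7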